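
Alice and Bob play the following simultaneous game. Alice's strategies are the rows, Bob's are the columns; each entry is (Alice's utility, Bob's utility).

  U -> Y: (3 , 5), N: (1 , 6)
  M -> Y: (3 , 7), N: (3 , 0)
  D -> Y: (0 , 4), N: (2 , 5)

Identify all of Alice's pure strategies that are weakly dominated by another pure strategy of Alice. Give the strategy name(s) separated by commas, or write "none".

U is weakly dominated by M (Y: 3=3, N: 3>1).
Nothing dominates M: U at N (3>1); D at Y (3>0).
D is weakly dominated by M (Y: 3>0, N: 3>2).

U, D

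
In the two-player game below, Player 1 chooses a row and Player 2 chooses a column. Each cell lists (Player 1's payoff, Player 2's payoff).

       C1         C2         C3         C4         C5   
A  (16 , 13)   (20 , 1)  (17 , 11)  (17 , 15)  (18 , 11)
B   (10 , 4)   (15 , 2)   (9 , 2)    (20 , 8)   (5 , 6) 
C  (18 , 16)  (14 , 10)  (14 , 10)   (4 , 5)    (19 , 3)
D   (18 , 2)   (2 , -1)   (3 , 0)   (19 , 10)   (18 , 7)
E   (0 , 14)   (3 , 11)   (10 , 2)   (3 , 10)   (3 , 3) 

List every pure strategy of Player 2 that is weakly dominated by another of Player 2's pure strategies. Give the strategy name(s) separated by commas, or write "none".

C2, C3, C5

Nothing dominates C1: C2 at A (13>1); C3 at A (13>11); C4 at C (16>5); C5 at A (13>11).
C2 is weakly dominated by C1 (A: 13>1, B: 4>2, C: 16>10, D: 2>-1, E: 14>11).
C1 weakly dominates C3 — A: 13>11, B: 4>2, C: 16>10, D: 2>0, E: 14>2.
Nothing dominates C4: C1 at A (15>13); C2 at A (15>1); C3 at A (15>11); C5 at A (15>11).
C4 weakly dominates C5 — A: 15>11, B: 8>6, C: 5>3, D: 10>7, E: 10>3.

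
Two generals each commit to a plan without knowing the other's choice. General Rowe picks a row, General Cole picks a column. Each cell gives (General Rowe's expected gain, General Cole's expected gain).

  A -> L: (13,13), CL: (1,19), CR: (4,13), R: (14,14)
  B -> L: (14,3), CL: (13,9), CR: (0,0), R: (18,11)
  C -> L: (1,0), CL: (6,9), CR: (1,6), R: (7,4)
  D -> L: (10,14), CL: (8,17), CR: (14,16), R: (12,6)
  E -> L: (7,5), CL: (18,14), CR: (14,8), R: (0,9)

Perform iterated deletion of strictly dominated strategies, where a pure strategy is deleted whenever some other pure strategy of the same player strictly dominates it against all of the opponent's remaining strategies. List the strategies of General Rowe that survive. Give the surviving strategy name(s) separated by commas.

B, E

Row C is eliminated: D beats it against every remaining column (L: 10>1, CL: 8>6, CR: 14>1, R: 12>7).
General Cole's strategy L is strictly dominated by CL (A: 19>13, B: 9>3, D: 17>14, E: 14>5) and is removed.
Column CR is eliminated: CL beats it against every remaining row (A: 19>13, B: 9>0, D: 17>16, E: 14>8).
For General Rowe, B strictly dominates A on the remaining columns (CL: 13>1, R: 18>14); eliminate A.
For General Rowe, B strictly dominates D on the remaining columns (CL: 13>8, R: 18>12); eliminate D.
Among the remaining strategies, none is strictly dominated by another pure strategy of the same player, so the elimination stops.
Surviving strategies — General Rowe: {B, E}; General Cole: {CL, R}.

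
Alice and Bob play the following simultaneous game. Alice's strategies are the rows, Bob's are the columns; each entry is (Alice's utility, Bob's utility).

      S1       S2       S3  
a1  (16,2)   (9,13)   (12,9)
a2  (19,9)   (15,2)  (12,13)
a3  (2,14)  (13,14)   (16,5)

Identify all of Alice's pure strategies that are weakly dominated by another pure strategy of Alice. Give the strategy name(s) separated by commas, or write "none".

a1 is weakly dominated by a2 (S1: 19>16, S2: 15>9, S3: 12=12).
a2: no other strategy beats it everywhere (a1 at S1 (19>16); a3 at S1 (19>2)).
a3: no other strategy beats it everywhere (a1 at S2 (13>9); a2 at S3 (16>12)).

a1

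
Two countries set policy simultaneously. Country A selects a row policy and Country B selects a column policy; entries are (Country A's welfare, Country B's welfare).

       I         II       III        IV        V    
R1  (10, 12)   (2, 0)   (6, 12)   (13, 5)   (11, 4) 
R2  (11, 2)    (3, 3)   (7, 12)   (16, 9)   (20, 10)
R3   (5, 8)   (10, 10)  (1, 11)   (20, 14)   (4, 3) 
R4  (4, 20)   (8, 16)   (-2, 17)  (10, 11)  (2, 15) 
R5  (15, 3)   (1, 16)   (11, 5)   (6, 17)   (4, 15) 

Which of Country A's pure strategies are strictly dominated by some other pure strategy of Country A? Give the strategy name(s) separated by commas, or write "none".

R1: dominated, since R2 does at least as well everywhere (I: 11>10, II: 3>2, III: 7>6, IV: 16>13, V: 20>11).
R2 is not dominated — it holds its own against R1 at I (11>10); R3 at I (11>5); R4 at I (11>4); R5 at II (3>1).
Nothing dominates R3: R1 at II (10>2); R2 at II (10>3); R4 at I (5>4); R5 at II (10>1).
R4 is strictly dominated by R3 (I: 5>4, II: 10>8, III: 1>-2, IV: 20>10, V: 4>2).
R5: no other strategy beats it everywhere (R1 at I (15>10); R2 at I (15>11); R3 at I (15>5); R4 at I (15>4)).

R1, R4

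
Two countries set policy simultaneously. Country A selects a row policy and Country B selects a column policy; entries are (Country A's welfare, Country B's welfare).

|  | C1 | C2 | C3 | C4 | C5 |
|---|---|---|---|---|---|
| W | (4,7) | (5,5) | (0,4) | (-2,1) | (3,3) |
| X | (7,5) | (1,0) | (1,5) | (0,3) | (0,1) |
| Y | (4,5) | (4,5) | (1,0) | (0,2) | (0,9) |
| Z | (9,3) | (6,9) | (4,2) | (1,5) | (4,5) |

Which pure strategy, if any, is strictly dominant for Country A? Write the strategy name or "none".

Z

Z vs W: C1: 9>4, C2: 6>5, C3: 4>0, C4: 1>-2, C5: 4>3.
Z vs X: C1: 9>7, C2: 6>1, C3: 4>1, C4: 1>0, C5: 4>0.
Z vs Y: C1: 9>4, C2: 6>4, C3: 4>1, C4: 1>0, C5: 4>0.
Z strictly beats every other strategy against every opponent action, so it is strictly dominant.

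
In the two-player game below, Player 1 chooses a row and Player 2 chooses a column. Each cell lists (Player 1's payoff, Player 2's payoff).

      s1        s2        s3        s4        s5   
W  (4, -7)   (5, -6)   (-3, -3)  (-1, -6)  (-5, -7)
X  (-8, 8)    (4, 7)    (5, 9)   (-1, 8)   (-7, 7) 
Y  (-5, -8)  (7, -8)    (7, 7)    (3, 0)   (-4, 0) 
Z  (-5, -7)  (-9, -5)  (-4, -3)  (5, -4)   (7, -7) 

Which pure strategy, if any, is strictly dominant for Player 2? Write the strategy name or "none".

s3 vs s1: W: -3>-7, X: 9>8, Y: 7>-8, Z: -3>-7.
s3 vs s2: W: -3>-6, X: 9>7, Y: 7>-8, Z: -3>-5.
s3 vs s4: W: -3>-6, X: 9>8, Y: 7>0, Z: -3>-4.
s3 vs s5: W: -3>-7, X: 9>7, Y: 7>0, Z: -3>-7.
s3 strictly beats every other strategy against every opponent action, so it is strictly dominant.

s3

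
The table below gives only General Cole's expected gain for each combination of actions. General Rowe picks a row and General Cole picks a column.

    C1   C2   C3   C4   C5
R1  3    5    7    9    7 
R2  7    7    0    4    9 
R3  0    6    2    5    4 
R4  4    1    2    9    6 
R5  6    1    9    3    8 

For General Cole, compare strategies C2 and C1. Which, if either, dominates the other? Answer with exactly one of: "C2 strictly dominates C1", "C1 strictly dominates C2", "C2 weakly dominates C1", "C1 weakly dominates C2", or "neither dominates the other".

neither dominates the other

Compare C2 to C1 across each choice by General Rowe: R1: 5>3, R2: 7=7, R3: 6>0, R4: 1<4, R5: 1<6.
C2 does better at R1, R3 but worse at R4, R5; neither strategy dominates the other.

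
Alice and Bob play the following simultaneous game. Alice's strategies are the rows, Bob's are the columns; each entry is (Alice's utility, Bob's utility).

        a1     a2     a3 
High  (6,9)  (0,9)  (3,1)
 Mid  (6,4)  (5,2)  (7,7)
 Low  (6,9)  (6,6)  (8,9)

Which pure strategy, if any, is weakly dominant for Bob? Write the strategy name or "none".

a1 fails to dominate a3 at Mid (4<7).
a2 fails to dominate a1 at Mid (2<4).
a3 fails to dominate a1 at High (1<9).
No single strategy dominates all the others.

none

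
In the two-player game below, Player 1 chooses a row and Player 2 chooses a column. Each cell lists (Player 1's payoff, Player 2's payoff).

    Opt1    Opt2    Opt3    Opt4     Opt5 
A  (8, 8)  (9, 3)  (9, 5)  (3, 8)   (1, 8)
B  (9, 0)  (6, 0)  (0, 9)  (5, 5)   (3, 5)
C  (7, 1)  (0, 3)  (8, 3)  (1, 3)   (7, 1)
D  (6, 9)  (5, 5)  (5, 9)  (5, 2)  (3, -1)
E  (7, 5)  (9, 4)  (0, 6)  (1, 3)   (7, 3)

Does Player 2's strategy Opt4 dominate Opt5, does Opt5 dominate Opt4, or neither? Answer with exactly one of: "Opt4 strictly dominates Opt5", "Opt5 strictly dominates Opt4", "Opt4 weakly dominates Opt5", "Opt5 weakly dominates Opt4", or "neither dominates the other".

Opt4 weakly dominates Opt5

Compare Opt4 to Opt5 across every action of Player 1: A: 8=8, B: 5=5, C: 3>1, D: 2>-1, E: 3=3.
Opt4 is at least as good everywhere and strictly better somewhere (tied only at A, B, E), so Opt4 weakly but not strictly dominates Opt5.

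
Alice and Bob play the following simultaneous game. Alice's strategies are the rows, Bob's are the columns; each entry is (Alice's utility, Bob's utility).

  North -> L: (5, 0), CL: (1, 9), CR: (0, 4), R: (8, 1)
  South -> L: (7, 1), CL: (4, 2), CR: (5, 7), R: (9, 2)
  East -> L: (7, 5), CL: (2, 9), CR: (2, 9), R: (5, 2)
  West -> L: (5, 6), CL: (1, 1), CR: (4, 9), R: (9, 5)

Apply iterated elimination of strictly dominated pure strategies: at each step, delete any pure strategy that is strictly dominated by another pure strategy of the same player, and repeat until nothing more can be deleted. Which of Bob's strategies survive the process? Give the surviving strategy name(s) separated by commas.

Row North is eliminated: South beats it against every remaining column (L: 7>5, CL: 4>1, CR: 5>0, R: 9>8).
Bob's strategy L is strictly dominated by CR (South: 7>1, East: 9>5, West: 9>6) and is removed.
For Alice, South strictly dominates East on the remaining columns (CL: 4>2, CR: 5>2, R: 9>5); eliminate East.
For Bob, CR strictly dominates CL on the remaining rows (South: 7>2, West: 9>1); eliminate CL.
Bob's strategy R is strictly dominated by CR (South: 7>2, West: 9>5) and is removed.
Alice's strategy West is strictly dominated by South (CR: 5>4) and is removed.
Among the remaining strategies, none is strictly dominated by another pure strategy of the same player, so the elimination stops.
Surviving strategies — Alice: {South}; Bob: {CR}.

CR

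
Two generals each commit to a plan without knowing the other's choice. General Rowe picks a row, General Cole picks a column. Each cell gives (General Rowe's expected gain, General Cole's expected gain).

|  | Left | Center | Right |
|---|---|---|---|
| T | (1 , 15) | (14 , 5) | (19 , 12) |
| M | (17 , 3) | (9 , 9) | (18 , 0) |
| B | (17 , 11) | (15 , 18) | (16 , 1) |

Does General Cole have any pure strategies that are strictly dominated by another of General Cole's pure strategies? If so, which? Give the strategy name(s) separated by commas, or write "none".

Right

Left is not dominated — it holds its own against Center at T (15>5); Right at T (15>12).
Center: no other strategy beats it everywhere (Left at M (9>3); Right at M (9>0)).
Left strictly dominates Right — T: 15>12, M: 3>0, B: 11>1.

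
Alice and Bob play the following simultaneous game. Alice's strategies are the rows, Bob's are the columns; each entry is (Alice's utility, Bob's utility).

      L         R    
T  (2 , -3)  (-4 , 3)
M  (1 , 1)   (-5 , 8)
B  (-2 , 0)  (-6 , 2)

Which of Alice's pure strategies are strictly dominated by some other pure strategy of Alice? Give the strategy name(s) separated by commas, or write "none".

M, B

T is not dominated — it holds its own against M at L (2>1); B at L (2>-2).
M is strictly dominated by T (L: 2>1, R: -4>-5).
B is strictly dominated by T (L: 2>-2, R: -4>-6).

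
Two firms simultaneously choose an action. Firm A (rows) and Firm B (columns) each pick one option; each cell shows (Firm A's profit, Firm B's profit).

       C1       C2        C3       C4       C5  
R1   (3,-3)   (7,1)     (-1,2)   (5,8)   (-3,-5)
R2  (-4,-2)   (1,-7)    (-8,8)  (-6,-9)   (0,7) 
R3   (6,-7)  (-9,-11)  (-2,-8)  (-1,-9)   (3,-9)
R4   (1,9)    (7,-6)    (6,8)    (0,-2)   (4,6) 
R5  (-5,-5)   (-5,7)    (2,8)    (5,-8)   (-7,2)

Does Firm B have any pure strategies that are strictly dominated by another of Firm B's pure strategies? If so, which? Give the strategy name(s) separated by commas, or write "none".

C2, C5

C1: no other strategy beats it everywhere (C2 at R2 (-2>-7); C3 at R3 (-7>-8); C4 at R2 (-2>-9); C5 at R1 (-3>-5)).
C2: dominated, since C3 does at least as well everywhere (R1: 2>1, R2: 8>-7, R3: -8>-11, R4: 8>-6, R5: 8>7).
C3 is not dominated — it holds its own against C1 at R1 (2>-3); C2 at R1 (2>1); C4 at R2 (8>-9); C5 at R1 (2>-5).
C4: no other strategy beats it everywhere (C1 at R1 (8>-3); C2 at R1 (8>1); C3 at R1 (8>2); C5 at R1 (8>-5)).
C5 is strictly dominated by C3 (R1: 2>-5, R2: 8>7, R3: -8>-9, R4: 8>6, R5: 8>2).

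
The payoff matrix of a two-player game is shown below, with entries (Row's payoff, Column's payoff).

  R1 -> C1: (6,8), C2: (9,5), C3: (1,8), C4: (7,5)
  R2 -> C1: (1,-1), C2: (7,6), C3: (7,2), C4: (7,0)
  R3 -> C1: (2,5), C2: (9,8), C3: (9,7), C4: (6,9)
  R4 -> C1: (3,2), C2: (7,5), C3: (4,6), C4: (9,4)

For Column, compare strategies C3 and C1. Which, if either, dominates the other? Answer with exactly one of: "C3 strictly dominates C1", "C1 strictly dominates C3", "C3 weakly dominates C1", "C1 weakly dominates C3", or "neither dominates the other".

C3 weakly dominates C1

Compare C3 to C1 across each choice by Row: R1: 8=8, R2: 2>-1, R3: 7>5, R4: 6>2.
C3 is at least as good everywhere and strictly better somewhere (tied only at R1), so C3 weakly but not strictly dominates C1.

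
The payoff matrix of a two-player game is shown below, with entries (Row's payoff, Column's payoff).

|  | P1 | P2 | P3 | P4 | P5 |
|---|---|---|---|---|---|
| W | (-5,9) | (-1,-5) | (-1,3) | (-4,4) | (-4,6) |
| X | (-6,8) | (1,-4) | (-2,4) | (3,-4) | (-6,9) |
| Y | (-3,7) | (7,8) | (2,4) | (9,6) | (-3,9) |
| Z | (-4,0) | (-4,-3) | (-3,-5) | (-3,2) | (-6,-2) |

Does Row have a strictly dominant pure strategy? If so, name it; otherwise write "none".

Y

Y vs W: P1: -3>-5, P2: 7>-1, P3: 2>-1, P4: 9>-4, P5: -3>-4.
Y vs X: P1: -3>-6, P2: 7>1, P3: 2>-2, P4: 9>3, P5: -3>-6.
Y vs Z: P1: -3>-4, P2: 7>-4, P3: 2>-3, P4: 9>-3, P5: -3>-6.
Y strictly beats every other strategy against every opponent action, so it is strictly dominant.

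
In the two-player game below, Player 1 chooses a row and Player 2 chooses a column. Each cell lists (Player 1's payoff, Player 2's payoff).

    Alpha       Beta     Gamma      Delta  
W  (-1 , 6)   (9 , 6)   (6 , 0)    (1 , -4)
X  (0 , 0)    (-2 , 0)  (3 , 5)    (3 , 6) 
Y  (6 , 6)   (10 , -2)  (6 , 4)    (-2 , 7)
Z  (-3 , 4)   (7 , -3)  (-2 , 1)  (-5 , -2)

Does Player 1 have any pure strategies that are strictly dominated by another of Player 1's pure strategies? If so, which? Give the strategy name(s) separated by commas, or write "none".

Z

W: no other strategy beats it everywhere (X at Beta (9>-2); Y at Gamma (6=6); Z at Alpha (-1>-3)).
Nothing dominates X: W at Alpha (0>-1); Y at Delta (3>-2); Z at Alpha (0>-3).
Y is not dominated — it holds its own against W at Alpha (6>-1); X at Alpha (6>0); Z at Alpha (6>-3).
Z: dominated, since W does at least as well everywhere (Alpha: -1>-3, Beta: 9>7, Gamma: 6>-2, Delta: 1>-5).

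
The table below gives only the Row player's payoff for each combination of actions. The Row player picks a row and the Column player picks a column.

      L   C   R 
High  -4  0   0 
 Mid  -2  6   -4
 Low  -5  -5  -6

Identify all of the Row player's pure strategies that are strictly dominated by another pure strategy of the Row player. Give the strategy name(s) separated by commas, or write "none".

Low

High: no other strategy beats it everywhere (Mid at R (0>-4); Low at L (-4>-5)).
Mid is not dominated — it holds its own against High at L (-2>-4); Low at L (-2>-5).
Low is strictly dominated by High (L: -4>-5, C: 0>-5, R: 0>-6).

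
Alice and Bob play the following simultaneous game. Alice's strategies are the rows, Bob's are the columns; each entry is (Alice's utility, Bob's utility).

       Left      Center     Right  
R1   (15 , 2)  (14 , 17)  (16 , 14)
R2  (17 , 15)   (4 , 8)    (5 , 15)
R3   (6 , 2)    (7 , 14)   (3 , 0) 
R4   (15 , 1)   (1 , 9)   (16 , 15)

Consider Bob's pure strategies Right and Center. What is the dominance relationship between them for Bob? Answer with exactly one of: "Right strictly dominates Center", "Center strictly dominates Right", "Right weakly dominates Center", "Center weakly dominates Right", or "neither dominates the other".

Right's payoffs vs Center's, by Alice's action — R1: 14<17, R2: 15>8, R3: 0<14, R4: 15>9.
Right does better at R2, R4 but worse at R1, R3; neither strategy dominates the other.

neither dominates the other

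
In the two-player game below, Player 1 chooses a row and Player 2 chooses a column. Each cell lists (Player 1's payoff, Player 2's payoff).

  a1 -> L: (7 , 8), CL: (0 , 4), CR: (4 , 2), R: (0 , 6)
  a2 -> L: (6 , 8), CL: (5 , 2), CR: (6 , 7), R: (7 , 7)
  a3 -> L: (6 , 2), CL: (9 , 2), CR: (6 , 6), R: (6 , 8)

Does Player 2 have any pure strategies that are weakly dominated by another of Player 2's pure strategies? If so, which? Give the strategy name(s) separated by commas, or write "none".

CL, CR

L is not dominated — it holds its own against CL at a1 (8>4); CR at a1 (8>2); R at a1 (8>6).
L weakly dominates CL — a1: 8>4, a2: 8>2, a3: 2=2.
R weakly dominates CR — a1: 6>2, a2: 7=7, a3: 8>6.
R: no other strategy beats it everywhere (L at a3 (8>2); CL at a1 (6>4); CR at a1 (6>2)).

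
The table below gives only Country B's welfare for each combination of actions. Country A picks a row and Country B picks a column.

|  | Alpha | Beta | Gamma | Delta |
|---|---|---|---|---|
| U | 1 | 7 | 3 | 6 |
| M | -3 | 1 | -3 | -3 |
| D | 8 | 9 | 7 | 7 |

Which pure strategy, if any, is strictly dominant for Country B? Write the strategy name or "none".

Beta vs Alpha: U: 7>1, M: 1>-3, D: 9>8.
Beta vs Gamma: U: 7>3, M: 1>-3, D: 9>7.
Beta vs Delta: U: 7>6, M: 1>-3, D: 9>7.
Beta strictly beats every other strategy against every opponent action, so it is strictly dominant.

Beta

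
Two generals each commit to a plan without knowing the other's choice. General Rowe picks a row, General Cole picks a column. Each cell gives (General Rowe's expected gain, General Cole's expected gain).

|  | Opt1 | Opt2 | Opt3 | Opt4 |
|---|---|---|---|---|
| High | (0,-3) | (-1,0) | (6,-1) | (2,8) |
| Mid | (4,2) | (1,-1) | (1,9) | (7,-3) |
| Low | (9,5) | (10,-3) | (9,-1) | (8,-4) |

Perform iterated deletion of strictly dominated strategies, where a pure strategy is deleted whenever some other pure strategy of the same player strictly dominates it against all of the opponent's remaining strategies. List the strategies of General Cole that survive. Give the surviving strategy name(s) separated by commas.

Opt1

Row High is eliminated: Low beats it against every remaining column (Opt1: 9>0, Opt2: 10>-1, Opt3: 9>6, Opt4: 8>2).
For General Rowe, Low strictly dominates Mid on the remaining columns (Opt1: 9>4, Opt2: 10>1, Opt3: 9>1, Opt4: 8>7); eliminate Mid.
General Cole's strategy Opt2 is strictly dominated by Opt1 (Low: 5>-3) and is removed.
For General Cole, Opt1 strictly dominates Opt3 on the remaining rows (Low: 5>-1); eliminate Opt3.
Column Opt4 is eliminated: Opt1 beats it against every remaining row (Low: 5>-4).
Among the remaining strategies, none is strictly dominated by another pure strategy of the same player, so the elimination stops.
Surviving strategies — General Rowe: {Low}; General Cole: {Opt1}.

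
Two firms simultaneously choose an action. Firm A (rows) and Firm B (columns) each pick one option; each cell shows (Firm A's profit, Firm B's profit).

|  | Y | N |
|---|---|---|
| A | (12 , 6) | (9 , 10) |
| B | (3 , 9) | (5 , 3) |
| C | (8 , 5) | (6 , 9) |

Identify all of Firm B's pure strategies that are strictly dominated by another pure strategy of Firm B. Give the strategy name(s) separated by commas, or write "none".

none

Nothing dominates Y: N at B (9>3).
Nothing dominates N: Y at A (10>6).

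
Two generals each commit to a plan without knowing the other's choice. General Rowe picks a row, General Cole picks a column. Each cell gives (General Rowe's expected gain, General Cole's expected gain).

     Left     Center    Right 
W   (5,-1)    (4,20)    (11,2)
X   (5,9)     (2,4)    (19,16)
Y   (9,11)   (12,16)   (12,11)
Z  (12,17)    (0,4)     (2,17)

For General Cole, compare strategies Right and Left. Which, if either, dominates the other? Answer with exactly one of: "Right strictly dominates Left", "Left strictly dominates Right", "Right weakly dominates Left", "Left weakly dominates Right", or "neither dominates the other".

Right's payoffs vs Left's, by General Rowe's action — W: 2>-1, X: 16>9, Y: 11=11, Z: 17=17.
Right is at least as good everywhere and strictly better somewhere (tied only at Y, Z), so Right weakly but not strictly dominates Left.

Right weakly dominates Left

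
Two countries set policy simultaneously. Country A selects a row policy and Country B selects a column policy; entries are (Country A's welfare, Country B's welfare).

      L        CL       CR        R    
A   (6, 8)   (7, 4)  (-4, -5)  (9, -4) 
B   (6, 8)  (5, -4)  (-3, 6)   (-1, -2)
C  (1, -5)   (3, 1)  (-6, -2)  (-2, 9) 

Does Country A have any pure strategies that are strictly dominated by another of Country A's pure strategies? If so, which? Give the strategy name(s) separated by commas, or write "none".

C

Nothing dominates A: B at L (6=6); C at L (6>1).
B is not dominated — it holds its own against A at L (6=6); C at L (6>1).
C: dominated, since A does at least as well everywhere (L: 6>1, CL: 7>3, CR: -4>-6, R: 9>-2).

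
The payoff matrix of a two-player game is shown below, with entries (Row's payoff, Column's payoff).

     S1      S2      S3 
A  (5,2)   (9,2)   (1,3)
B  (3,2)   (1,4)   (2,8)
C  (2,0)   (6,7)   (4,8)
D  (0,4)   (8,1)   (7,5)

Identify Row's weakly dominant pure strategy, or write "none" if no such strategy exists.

none

A fails to dominate B at S3 (1<2).
B fails to dominate A at S1 (3<5).
C fails to dominate A at S1 (2<5).
D fails to dominate A at S1 (0<5).
No single strategy dominates all the others.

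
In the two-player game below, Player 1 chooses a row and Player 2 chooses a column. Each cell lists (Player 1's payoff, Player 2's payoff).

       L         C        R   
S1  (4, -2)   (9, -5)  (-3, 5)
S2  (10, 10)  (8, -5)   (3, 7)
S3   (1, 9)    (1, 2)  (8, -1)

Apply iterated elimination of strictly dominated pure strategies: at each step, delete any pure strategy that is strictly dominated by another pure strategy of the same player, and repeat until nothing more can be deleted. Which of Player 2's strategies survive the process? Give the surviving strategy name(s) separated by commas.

L

Column C is eliminated: L beats it against every remaining row (S1: -2>-5, S2: 10>-5, S3: 9>2).
Player 1's strategy S1 is strictly dominated by S2 (L: 10>4, R: 3>-3) and is removed.
Player 2's strategy R is strictly dominated by L (S2: 10>7, S3: 9>-1) and is removed.
Row S3 is eliminated: S2 beats it against every remaining column (L: 10>1).
Among the remaining strategies, none is strictly dominated by another pure strategy of the same player, so the elimination stops.
Surviving strategies — Player 1: {S2}; Player 2: {L}.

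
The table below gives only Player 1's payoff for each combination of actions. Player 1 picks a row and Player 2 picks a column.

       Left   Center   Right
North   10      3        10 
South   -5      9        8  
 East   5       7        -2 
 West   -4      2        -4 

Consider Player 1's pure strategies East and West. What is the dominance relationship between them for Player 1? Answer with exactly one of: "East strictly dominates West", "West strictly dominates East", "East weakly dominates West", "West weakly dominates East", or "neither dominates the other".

East strictly dominates West

East's payoffs vs West's, by Player 2's action — Left: 5>-4, Center: 7>2, Right: -2>-4.
East gives a strictly higher payoff against every action of Player 2, so East strictly dominates West.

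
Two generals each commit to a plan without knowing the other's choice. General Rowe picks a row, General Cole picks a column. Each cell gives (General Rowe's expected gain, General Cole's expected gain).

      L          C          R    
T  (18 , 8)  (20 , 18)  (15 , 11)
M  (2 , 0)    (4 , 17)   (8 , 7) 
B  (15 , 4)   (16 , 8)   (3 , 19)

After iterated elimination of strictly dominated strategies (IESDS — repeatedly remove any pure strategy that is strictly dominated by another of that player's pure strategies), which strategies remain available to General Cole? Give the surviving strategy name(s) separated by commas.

C

Row M is eliminated: T beats it against every remaining column (L: 18>2, C: 20>4, R: 15>8).
For General Rowe, T strictly dominates B on the remaining columns (L: 18>15, C: 20>16, R: 15>3); eliminate B.
For General Cole, C strictly dominates L on the remaining rows (T: 18>8); eliminate L.
General Cole's strategy R is strictly dominated by C (T: 18>11) and is removed.
Among the remaining strategies, none is strictly dominated by another pure strategy of the same player, so the elimination stops.
Surviving strategies — General Rowe: {T}; General Cole: {C}.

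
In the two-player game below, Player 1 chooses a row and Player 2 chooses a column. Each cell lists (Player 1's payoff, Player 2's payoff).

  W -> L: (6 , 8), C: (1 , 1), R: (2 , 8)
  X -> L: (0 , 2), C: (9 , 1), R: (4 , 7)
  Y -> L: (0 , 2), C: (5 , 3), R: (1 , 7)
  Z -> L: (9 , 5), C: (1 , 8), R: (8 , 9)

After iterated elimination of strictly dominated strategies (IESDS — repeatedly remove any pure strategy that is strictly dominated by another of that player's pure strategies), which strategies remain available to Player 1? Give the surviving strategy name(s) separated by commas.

For Player 2, R strictly dominates C on the remaining rows (W: 8>1, X: 7>1, Y: 7>3, Z: 9>8); eliminate C.
Row W is eliminated: Z beats it against every remaining column (L: 9>6, R: 8>2).
Row X is eliminated: Z beats it against every remaining column (L: 9>0, R: 8>4).
For Player 1, Z strictly dominates Y on the remaining columns (L: 9>0, R: 8>1); eliminate Y.
For Player 2, R strictly dominates L on the remaining rows (Z: 9>5); eliminate L.
Among the remaining strategies, none is strictly dominated by another pure strategy of the same player, so the elimination stops.
Surviving strategies — Player 1: {Z}; Player 2: {R}.

Z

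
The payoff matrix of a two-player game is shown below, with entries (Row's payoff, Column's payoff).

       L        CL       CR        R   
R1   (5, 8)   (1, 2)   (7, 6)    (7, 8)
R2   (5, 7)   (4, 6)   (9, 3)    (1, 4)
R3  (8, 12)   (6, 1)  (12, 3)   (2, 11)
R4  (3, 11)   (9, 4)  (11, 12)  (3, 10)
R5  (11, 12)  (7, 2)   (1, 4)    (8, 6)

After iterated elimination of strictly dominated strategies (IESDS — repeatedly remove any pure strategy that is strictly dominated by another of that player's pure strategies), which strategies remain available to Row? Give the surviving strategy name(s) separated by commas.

Row R2 is eliminated: R3 beats it against every remaining column (L: 8>5, CL: 6>4, CR: 12>9, R: 2>1).
Column's strategy CL is strictly dominated by L (R1: 8>2, R3: 12>1, R4: 11>4, R5: 12>2) and is removed.
Among the remaining strategies, none is strictly dominated by another pure strategy of the same player, so the elimination stops.
Surviving strategies — Row: {R1, R3, R4, R5}; Column: {L, CR, R}.

R1, R3, R4, R5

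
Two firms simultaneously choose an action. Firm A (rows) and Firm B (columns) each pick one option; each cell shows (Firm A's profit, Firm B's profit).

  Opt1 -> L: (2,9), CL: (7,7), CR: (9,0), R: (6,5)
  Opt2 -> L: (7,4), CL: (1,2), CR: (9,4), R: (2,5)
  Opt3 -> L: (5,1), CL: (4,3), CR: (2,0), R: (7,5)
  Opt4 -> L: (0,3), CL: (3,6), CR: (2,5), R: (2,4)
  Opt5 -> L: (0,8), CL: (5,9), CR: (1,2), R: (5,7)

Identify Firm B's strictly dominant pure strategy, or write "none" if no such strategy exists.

L fails to dominate CL at Opt3 (1<3).
CL fails to dominate L at Opt1 (7<9).
CR fails to dominate L at Opt1 (0<9).
R fails to dominate L at Opt1 (5<9).
No single strategy dominates all the others.

none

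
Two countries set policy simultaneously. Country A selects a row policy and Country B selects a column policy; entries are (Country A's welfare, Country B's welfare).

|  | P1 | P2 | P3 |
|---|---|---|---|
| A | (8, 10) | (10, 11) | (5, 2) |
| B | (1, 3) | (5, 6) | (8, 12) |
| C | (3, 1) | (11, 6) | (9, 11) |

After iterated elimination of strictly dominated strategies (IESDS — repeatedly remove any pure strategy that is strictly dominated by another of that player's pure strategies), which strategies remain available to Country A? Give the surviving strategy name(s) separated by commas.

Row B is eliminated: C beats it against every remaining column (P1: 3>1, P2: 11>5, P3: 9>8).
Column P1 is eliminated: P2 beats it against every remaining row (A: 11>10, C: 6>1).
Row A is eliminated: C beats it against every remaining column (P2: 11>10, P3: 9>5).
For Country B, P3 strictly dominates P2 on the remaining rows (C: 11>6); eliminate P2.
Among the remaining strategies, none is strictly dominated by another pure strategy of the same player, so the elimination stops.
Surviving strategies — Country A: {C}; Country B: {P3}.

C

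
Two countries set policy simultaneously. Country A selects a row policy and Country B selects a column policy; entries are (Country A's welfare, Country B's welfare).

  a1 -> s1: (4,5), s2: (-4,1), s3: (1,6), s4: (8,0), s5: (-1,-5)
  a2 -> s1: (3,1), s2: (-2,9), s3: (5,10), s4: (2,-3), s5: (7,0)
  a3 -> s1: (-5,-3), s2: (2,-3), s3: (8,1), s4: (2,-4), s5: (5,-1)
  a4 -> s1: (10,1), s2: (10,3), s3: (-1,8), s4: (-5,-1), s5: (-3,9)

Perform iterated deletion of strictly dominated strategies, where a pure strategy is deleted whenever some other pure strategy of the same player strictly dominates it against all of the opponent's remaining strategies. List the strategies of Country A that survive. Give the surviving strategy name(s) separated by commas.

a3

Country B's strategy s1 is strictly dominated by s3 (a1: 6>5, a2: 10>1, a3: 1>-3, a4: 8>1) and is removed.
Country B's strategy s2 is strictly dominated by s3 (a1: 6>1, a2: 10>9, a3: 1>-3, a4: 8>3) and is removed.
For Country A, a1 strictly dominates a4 on the remaining columns (s3: 1>-1, s4: 8>-5, s5: -1>-3); eliminate a4.
For Country B, s3 strictly dominates s4 on the remaining rows (a1: 6>0, a2: 10>-3, a3: 1>-4); eliminate s4.
Country A's strategy a1 is strictly dominated by a2 (s3: 5>1, s5: 7>-1) and is removed.
Column s5 is eliminated: s3 beats it against every remaining row (a2: 10>0, a3: 1>-1).
For Country A, a3 strictly dominates a2 on the remaining columns (s3: 8>5); eliminate a2.
Among the remaining strategies, none is strictly dominated by another pure strategy of the same player, so the elimination stops.
Surviving strategies — Country A: {a3}; Country B: {s3}.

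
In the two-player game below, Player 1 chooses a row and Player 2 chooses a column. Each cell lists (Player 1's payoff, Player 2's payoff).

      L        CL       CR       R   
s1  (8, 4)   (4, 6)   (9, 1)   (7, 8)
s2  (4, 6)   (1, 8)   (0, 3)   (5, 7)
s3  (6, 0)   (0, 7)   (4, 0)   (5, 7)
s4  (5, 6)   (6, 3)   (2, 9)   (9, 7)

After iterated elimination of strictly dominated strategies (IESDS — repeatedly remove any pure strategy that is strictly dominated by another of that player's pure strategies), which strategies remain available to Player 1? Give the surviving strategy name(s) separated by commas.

s1, s4

Row s2 is eliminated: s1 beats it against every remaining column (L: 8>4, CL: 4>1, CR: 9>0, R: 7>5).
Player 1's strategy s3 is strictly dominated by s1 (L: 8>6, CL: 4>0, CR: 9>4, R: 7>5) and is removed.
For Player 2, R strictly dominates L on the remaining rows (s1: 8>4, s4: 7>6); eliminate L.
For Player 2, R strictly dominates CL on the remaining rows (s1: 8>6, s4: 7>3); eliminate CL.
Among the remaining strategies, none is strictly dominated by another pure strategy of the same player, so the elimination stops.
Surviving strategies — Player 1: {s1, s4}; Player 2: {CR, R}.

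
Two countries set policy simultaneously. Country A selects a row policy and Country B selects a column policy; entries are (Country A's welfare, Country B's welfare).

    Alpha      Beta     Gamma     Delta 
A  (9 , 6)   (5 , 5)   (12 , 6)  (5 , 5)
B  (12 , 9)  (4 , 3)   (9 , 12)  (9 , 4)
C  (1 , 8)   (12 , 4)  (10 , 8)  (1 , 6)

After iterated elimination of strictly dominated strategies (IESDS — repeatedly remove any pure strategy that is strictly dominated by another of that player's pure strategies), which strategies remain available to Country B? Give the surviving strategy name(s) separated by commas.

Alpha, Gamma

Column Beta is eliminated: Alpha beats it against every remaining row (A: 6>5, B: 9>3, C: 8>4).
For Country A, A strictly dominates C on the remaining columns (Alpha: 9>1, Gamma: 12>10, Delta: 5>1); eliminate C.
Column Delta is eliminated: Alpha beats it against every remaining row (A: 6>5, B: 9>4).
Among the remaining strategies, none is strictly dominated by another pure strategy of the same player, so the elimination stops.
Surviving strategies — Country A: {A, B}; Country B: {Alpha, Gamma}.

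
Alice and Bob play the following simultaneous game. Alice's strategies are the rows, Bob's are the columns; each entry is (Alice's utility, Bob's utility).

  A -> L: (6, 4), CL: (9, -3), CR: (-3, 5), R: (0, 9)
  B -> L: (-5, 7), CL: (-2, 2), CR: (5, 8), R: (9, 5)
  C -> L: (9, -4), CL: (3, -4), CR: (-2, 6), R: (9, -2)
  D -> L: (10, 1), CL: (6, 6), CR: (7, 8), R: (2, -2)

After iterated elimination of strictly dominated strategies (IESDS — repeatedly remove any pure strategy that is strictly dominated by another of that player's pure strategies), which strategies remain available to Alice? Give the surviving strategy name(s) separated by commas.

D

Bob's strategy L is strictly dominated by CR (A: 5>4, B: 8>7, C: 6>-4, D: 8>1) and is removed.
Column CL is eliminated: CR beats it against every remaining row (A: 5>-3, B: 8>2, C: 6>-4, D: 8>6).
Alice's strategy A is strictly dominated by B (CR: 5>-3, R: 9>0) and is removed.
For Bob, CR strictly dominates R on the remaining rows (B: 8>5, C: 6>-2, D: 8>-2); eliminate R.
Row B is eliminated: D beats it against every remaining column (CR: 7>5).
Alice's strategy C is strictly dominated by D (CR: 7>-2) and is removed.
Among the remaining strategies, none is strictly dominated by another pure strategy of the same player, so the elimination stops.
Surviving strategies — Alice: {D}; Bob: {CR}.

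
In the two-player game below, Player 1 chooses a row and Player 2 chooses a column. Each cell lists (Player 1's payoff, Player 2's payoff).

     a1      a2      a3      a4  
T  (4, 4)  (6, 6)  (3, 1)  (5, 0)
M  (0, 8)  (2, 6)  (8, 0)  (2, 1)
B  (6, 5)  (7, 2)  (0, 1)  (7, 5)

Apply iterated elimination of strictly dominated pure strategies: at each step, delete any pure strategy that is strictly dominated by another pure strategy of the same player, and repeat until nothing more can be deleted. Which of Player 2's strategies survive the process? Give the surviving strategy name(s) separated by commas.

a1, a4

For Player 2, a1 strictly dominates a3 on the remaining rows (T: 4>1, M: 8>0, B: 5>1); eliminate a3.
Player 1's strategy T is strictly dominated by B (a1: 6>4, a2: 7>6, a4: 7>5) and is removed.
Row M is eliminated: B beats it against every remaining column (a1: 6>0, a2: 7>2, a4: 7>2).
For Player 2, a1 strictly dominates a2 on the remaining rows (B: 5>2); eliminate a2.
Among the remaining strategies, none is strictly dominated by another pure strategy of the same player, so the elimination stops.
Surviving strategies — Player 1: {B}; Player 2: {a1, a4}.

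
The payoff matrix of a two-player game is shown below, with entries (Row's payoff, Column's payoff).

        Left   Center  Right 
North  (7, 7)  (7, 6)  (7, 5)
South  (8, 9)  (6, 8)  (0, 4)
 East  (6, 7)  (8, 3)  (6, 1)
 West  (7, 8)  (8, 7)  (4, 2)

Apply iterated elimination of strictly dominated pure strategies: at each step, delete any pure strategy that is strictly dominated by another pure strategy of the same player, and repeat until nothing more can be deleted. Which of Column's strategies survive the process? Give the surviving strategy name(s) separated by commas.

Column's strategy Center is strictly dominated by Left (North: 7>6, South: 9>8, East: 7>3, West: 8>7) and is removed.
For Row, North strictly dominates East on the remaining columns (Left: 7>6, Right: 7>6); eliminate East.
Column's strategy Right is strictly dominated by Left (North: 7>5, South: 9>4, West: 8>2) and is removed.
For Row, South strictly dominates North on the remaining columns (Left: 8>7); eliminate North.
For Row, South strictly dominates West on the remaining columns (Left: 8>7); eliminate West.
Among the remaining strategies, none is strictly dominated by another pure strategy of the same player, so the elimination stops.
Surviving strategies — Row: {South}; Column: {Left}.

Left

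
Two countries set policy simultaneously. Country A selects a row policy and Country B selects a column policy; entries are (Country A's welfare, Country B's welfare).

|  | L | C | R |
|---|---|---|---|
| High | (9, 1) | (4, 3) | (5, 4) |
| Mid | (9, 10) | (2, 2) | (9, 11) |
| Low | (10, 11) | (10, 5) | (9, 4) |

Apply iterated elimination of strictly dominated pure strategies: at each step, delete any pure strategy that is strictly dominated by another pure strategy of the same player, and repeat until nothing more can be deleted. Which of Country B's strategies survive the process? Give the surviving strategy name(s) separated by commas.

L, R

Country A's strategy High is strictly dominated by Low (L: 10>9, C: 10>4, R: 9>5) and is removed.
Country B's strategy C is strictly dominated by L (Mid: 10>2, Low: 11>5) and is removed.
Among the remaining strategies, none is strictly dominated by another pure strategy of the same player, so the elimination stops.
Surviving strategies — Country A: {Mid, Low}; Country B: {L, R}.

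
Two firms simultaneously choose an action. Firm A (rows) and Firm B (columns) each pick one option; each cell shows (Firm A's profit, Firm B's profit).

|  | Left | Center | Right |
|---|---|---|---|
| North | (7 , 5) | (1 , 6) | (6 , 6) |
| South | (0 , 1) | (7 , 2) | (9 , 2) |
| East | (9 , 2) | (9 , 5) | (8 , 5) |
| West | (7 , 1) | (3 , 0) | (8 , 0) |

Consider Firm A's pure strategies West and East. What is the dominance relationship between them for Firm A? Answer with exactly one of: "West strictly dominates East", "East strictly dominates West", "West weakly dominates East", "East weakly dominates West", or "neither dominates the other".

West's payoffs vs East's, by Firm B's action — Left: 7<9, Center: 3<9, Right: 8=8.
East is at least as good everywhere and strictly better somewhere (tied at Right), so East weakly dominates West.

East weakly dominates West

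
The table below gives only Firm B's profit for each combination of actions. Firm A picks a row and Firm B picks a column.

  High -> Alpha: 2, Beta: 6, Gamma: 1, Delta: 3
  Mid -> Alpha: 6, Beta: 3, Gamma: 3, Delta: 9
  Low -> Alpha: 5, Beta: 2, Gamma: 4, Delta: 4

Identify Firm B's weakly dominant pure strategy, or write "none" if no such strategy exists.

none

Alpha fails to dominate Beta at High (2<6).
Beta fails to dominate Alpha at Mid (3<6).
Gamma fails to dominate Alpha at High (1<2).
Delta fails to dominate Alpha at Low (4<5).
No single strategy dominates all the others.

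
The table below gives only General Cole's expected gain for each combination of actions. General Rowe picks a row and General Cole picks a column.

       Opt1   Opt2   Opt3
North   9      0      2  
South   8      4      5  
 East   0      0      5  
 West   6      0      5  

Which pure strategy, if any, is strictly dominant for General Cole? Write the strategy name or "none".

none

Opt1 fails to dominate Opt2 at East (0=0).
Opt2 fails to dominate Opt1 at North (0<9).
Opt3 fails to dominate Opt1 at North (2<9).
No single strategy dominates all the others.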